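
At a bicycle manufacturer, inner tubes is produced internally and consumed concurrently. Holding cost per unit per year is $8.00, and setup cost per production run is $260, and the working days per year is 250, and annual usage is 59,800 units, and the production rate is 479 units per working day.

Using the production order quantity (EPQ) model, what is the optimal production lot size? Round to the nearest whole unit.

2,786 units

Daily demand d = 59,800/250 = 239.200; p = 479; 1 − d/p = 0.50063
EPQ = √(2DS / (H(1 − d/p)))
    = √(2 × 59,800 × 260 / (8 × 0.50063)) ≈ 2,786.44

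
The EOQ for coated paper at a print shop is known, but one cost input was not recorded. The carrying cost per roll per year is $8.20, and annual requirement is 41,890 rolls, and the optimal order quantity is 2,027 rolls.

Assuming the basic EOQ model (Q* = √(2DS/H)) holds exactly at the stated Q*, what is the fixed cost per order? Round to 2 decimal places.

From Q* = √(2DS/H) ⇒ Q*² = 2DS/H.
S = Q²H / (2D) = 2,027² × 8.2 / (2 × 41,890) = 402.1434

$402.14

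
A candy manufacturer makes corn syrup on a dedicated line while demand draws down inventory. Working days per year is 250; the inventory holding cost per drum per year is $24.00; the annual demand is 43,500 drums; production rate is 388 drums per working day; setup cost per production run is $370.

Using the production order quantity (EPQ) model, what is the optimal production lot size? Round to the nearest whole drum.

d = 43,500/250 = 174.0000 drums/day;  effective holding cost H(1 − d/p) = 24·(1 − 174.0000/388) = 13.23711
Q* = √(2DS / H_eff) = √(2·43,500·370 / 13.23711) ≈ 1,559.42

1,559 drums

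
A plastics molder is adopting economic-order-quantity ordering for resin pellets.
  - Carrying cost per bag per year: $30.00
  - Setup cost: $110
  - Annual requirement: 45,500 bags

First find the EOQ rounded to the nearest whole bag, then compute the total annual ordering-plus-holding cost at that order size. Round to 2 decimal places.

$17,329.17

EOQ = √(2DS/H) = √(2 × 45,500 × 110 / 30)
    = √(333,666.67) ≈ 577.64 → Q = 578 bags
Annual ordering cost = (D/Q)·S = (45,500/578) × 110 = $8,659.17
Annual holding cost  = (Q/2)·H = (578/2) × 30 = $8,670.00
Total = $8,659.17 + $8,670.00 = $17,329.17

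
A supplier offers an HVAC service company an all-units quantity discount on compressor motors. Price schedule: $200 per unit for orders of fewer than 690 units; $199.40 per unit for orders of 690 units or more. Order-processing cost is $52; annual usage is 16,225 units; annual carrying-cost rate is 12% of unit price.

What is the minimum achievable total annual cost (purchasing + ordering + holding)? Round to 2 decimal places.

H₁ = 12%×$200 = $24.0000;  H₂ = 12%×$199.40 = $23.9280
EOQ₁ = √(2×16,225×52/24.0000) = 265.16  (< 690, feasible at tier 1)
EOQ₂ = √(2×16,225×52/23.9280) = 265.56  (< 690 → use Q = 690 at tier-2 price)
TC(tier 1 (EOQ₁), Q≈265.2) = $3,251,363.77
TC(tier 2, Q≈690.0) = $3,244,742.91
Minimum at tier 2: $3,244,742.91

$3,244,742.91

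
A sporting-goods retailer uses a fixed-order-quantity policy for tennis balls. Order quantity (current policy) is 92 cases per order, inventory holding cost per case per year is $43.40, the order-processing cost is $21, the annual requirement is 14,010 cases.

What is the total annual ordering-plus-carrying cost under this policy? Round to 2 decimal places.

$5,194.33

Ordering: D/Q × S = 14,010/92 × $21 = $3,197.93
Holding:  Q/2 × H = 92/2 × $43.4 = $1,996.40
Total = $3,197.93 + $1,996.40 = $5,194.33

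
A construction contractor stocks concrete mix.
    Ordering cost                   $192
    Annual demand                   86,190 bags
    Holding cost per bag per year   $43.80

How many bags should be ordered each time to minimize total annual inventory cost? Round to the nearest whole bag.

869 bags

EOQ = √(2DS/H) = √(2 × 86,190 × 192 / 43.8)
    = √(755,638.36) ≈ 869.27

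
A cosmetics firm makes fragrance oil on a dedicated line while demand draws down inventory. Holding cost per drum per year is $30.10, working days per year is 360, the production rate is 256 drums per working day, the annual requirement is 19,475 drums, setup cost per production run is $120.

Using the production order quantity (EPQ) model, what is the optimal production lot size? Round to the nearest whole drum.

444 drums

d = 19,475/360 = 54.0972 drums/day;  effective holding cost H(1 − d/p) = 30.1·(1 − 54.0972/256) = 23.73935
Q* = √(2DS / H_eff) = √(2·19,475·120 / 23.73935) ≈ 443.72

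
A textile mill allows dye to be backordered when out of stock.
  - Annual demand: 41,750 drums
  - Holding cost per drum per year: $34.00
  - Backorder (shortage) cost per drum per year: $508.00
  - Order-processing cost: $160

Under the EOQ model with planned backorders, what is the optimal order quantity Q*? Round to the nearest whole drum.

647 drums

Basic EOQ = √(2·41,750·160/34) = 626.850
Backorder adjustment √((H+b)/b) = √((34+508)/508) = 1.0329
Q* = 626.850 × 1.0329 ≈ 647.49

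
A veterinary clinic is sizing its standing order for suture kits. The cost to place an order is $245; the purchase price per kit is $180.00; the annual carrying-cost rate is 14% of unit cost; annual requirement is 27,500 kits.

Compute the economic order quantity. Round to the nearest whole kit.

Holding cost per kit per year: H = 14% × $180 = $25.2000
Optimal lot size Q* = (2 × 27,500 × $245 / $25.2)^½ ≈ 731.25

731 kits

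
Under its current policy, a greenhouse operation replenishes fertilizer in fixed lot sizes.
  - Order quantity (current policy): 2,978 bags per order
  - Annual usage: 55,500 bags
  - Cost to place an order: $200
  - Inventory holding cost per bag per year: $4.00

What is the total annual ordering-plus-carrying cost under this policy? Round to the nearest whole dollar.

$9,683

Ordering: D/Q × S = 55,500/2,978 × $200 = $3,727.33
Holding:  Q/2 × H = 2,978/2 × $4 = $5,956.00
Total = $3,727.33 + $5,956.00 = $9,683.33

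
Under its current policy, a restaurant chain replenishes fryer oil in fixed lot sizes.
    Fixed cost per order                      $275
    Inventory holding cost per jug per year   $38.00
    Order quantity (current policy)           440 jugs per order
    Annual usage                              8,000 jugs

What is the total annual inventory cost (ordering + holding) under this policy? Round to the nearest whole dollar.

$13,360

Annual ordering cost = (D/Q)·S = (8,000/440) × 275 = $5,000.00
Annual holding cost  = (Q/2)·H = (440/2) × 38 = $8,360.00
Total = $5,000.00 + $8,360.00 = $13,360.00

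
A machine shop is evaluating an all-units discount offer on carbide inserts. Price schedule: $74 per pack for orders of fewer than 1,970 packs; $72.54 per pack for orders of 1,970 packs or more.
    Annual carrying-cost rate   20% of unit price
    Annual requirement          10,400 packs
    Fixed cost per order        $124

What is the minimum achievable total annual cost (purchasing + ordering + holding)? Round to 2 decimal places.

$769,361.00

H₁ = 20%×$74 = $14.8000;  H₂ = 20%×$72.54 = $14.5080
EOQ₁ = √(2×10,400×124/14.8000) = 417.46  (< 1,970, feasible at tier 1)
EOQ₂ = √(2×10,400×124/14.5080) = 421.64  (< 1,970 → use Q = 1,970 at tier-2 price)
TC(tier 1 (EOQ₁), Q≈417.5) = $775,778.36
TC(tier 2, Q≈1,970.0) = $769,361.00
Minimum at tier 2: $769,361.00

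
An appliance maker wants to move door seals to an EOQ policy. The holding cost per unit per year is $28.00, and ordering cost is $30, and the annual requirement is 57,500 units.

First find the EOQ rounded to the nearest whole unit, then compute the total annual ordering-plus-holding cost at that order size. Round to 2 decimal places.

$9,828.53

Optimal lot size Q* = (2 × 57,500 × $30 / $28)^½ ≈ 351.02 → Q = 351 units
Orders/yr = 57,500/351 = 163.818; ordering cost = 163.818 × $30 = $4,914.53
Average inventory = 351/2 = 175.5; holding cost = 175.5 × $28 = $4,914.00
Total = $4,914.53 + $4,914.00 = $9,828.53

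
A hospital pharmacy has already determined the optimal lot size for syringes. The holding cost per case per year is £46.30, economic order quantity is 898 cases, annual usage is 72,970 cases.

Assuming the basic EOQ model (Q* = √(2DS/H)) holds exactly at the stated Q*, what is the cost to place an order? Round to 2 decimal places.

£255.83

From Q* = √(2DS/H) ⇒ Q*² = 2DS/H.
S = Q²H / (2D) = 898² × 46.3 / (2 × 72,970) = 255.8346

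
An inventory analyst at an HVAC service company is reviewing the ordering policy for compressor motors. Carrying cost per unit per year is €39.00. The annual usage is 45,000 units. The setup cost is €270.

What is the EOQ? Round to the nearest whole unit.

789 units

Optimal lot size Q* = (2 × 45,000 × €270 / €39)^½ ≈ 789.35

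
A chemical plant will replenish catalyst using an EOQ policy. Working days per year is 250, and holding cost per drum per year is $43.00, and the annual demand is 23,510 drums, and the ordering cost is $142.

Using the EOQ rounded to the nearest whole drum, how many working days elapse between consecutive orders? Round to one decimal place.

4.2 days

2DS/H = 2·23,510·142/43 = 155,275.35
EOQ = √155,275.35 ≈ 394.05 → Q = 394 drums
Days between orders = 250 / (D/Q) = 250 / 59.670 ≈ 4.190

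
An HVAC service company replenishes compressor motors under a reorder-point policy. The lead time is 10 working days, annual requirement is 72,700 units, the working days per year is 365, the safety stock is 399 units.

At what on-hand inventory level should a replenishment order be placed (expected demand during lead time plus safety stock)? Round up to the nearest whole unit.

2,391 units

Daily demand d = 72,700 / 365 = 199.178 units/day
Demand during lead time = 199.178 × 10 = 1,991.78
Reorder point = 1,991.78 + 399 = 2,390.78 → round up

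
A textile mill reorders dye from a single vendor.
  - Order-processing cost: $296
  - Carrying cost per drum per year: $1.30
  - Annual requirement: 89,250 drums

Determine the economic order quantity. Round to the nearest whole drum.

6,375 drums

EOQ = √(2DS/H) = √(2 × 89,250 × 296 / 1.3)
    = √(40,643,076.92) ≈ 6,375.19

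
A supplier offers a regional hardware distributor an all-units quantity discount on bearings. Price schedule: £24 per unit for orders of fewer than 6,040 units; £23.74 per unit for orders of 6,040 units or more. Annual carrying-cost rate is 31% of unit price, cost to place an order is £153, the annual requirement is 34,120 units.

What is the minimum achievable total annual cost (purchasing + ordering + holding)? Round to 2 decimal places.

H₁ = 31%×£24 = £7.4400;  H₂ = 31%×£23.74 = £7.3594
EOQ₁ = √(2×34,120×153/7.4400) = 1,184.62  (< 6,040, feasible at tier 1)
EOQ₂ = √(2×34,120×153/7.3594) = 1,191.09  (< 6,040 → use Q = 6,040 at tier-2 price)
TC(tier 1 (EOQ₁), Q≈1,184.6) = £827,693.57
TC(tier 2, Q≈6,040.0) = £833,098.49
Minimum at tier 1 (EOQ₁): £827,693.57

£827,693.57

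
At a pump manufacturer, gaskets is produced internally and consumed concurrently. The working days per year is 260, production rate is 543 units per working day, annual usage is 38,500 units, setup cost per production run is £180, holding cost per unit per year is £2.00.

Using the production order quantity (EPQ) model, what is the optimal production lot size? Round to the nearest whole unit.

3,087 units

d = 38,500/260 = 148.0769 units/day;  effective holding cost H(1 − d/p) = 2·(1 − 148.0769/543) = 1.45460
Q* = √(2DS / H_eff) = √(2·38,500·180 / 1.45460) ≈ 3,086.81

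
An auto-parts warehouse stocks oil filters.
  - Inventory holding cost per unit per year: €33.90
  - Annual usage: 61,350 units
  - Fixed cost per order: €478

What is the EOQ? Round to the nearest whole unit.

2DS/H = 2·61,350·478/33.9 = 1,730,106.19
EOQ = √1,730,106.19 ≈ 1,315.34

1,315 units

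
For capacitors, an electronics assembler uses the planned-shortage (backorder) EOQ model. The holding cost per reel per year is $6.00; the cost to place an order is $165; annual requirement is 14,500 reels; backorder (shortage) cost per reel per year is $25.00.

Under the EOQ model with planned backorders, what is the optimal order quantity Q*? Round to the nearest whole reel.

Q* = √(2DS/H) · √((H + b)/b)
   = √(2 × 14,500 × 165 / 6) · √((6 + 25) / 25)
   = 893.029 × 1.1136 ≈ 994.43

994 reels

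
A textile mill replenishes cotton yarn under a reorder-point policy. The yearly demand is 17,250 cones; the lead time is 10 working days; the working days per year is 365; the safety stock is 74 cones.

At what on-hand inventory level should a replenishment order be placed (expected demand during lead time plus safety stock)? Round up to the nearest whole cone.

547 cones

Daily demand d = 17,250 / 365 = 47.260 cones/day
Demand during lead time = 47.260 × 10 = 472.60
Reorder point = 472.60 + 74 = 546.60 → round up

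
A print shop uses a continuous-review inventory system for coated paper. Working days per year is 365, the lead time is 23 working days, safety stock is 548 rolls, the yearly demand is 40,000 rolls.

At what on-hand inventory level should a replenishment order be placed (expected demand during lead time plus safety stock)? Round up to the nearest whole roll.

3,069 rolls

Daily demand d = 40,000 / 365 = 109.589 rolls/day
Demand during lead time = 109.589 × 23 = 2,520.55
Reorder point = 2,520.55 + 548 = 3,068.55 → round up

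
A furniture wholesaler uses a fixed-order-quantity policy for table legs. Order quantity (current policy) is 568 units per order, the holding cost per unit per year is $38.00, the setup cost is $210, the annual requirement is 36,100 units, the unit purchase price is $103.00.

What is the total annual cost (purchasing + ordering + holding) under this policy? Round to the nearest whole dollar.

$3,742,439

Ordering: D/Q × S = 36,100/568 × $210 = $13,346.83
Holding:  Q/2 × H = 568/2 × $38 = $10,792.00
Purchase cost = D·C = 36,100 × 103 = $3,718,300.00
Total = $13,346.83 + $10,792.00 + $3,718,300.00 = $3,742,438.83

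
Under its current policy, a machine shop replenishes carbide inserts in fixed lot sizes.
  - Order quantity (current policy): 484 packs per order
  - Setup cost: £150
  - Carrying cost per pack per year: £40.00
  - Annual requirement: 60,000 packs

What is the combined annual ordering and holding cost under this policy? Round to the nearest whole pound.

Ordering: D/Q × S = 60,000/484 × £150 = £18,595.04
Holding:  Q/2 × H = 484/2 × £40 = £9,680.00
Total = £18,595.04 + £9,680.00 = £28,275.04

£28,275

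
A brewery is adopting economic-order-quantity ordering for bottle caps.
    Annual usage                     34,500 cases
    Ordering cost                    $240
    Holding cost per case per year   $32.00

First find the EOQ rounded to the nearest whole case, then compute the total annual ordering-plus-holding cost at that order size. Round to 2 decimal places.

$23,019.99

Optimal lot size Q* = (2 × 34,500 × $240 / $32)^½ ≈ 719.37 → Q = 719 cases
Orders/yr = 34,500/719 = 47.983; ordering cost = 47.983 × $240 = $11,515.99
Average inventory = 719/2 = 359.5; holding cost = 359.5 × $32 = $11,504.00
Total = $11,515.99 + $11,504.00 = $23,019.99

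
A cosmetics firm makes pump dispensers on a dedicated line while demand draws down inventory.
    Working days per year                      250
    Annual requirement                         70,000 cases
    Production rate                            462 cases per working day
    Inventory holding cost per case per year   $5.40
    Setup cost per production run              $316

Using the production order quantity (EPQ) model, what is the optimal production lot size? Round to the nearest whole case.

d = 70,000/250 = 280.0000 cases/day;  effective holding cost H(1 − d/p) = 5.4·(1 − 280.0000/462) = 2.12727
Q* = √(2DS / H_eff) = √(2·70,000·316 / 2.12727) ≈ 4,560.33

4,560 cases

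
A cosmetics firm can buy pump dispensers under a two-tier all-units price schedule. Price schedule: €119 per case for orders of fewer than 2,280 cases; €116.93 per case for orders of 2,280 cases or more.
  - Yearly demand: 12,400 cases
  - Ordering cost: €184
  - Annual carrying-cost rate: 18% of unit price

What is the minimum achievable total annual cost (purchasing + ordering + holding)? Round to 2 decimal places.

H₁ = 18%×€119 = €21.4200;  H₂ = 18%×€116.93 = €21.0474
EOQ₁ = √(2×12,400×184/21.4200) = 461.56  (< 2,280, feasible at tier 1)
EOQ₂ = √(2×12,400×184/21.0474) = 465.62  (< 2,280 → use Q = 2,280 at tier-2 price)
TC(tier 1 (EOQ₁), Q≈461.6) = €1,485,486.54
TC(tier 2, Q≈2,280.0) = €1,474,926.74
Minimum at tier 2: €1,474,926.74

€1,474,926.74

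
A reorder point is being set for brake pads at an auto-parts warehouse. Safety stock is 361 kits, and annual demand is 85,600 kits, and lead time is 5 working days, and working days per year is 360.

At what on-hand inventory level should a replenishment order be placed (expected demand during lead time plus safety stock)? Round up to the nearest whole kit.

Daily demand d = 85,600 / 360 = 237.778 kits/day
Demand during lead time = 237.778 × 5 = 1,188.89
Reorder point = 1,188.89 + 361 = 1,549.89 → round up

1,550 kits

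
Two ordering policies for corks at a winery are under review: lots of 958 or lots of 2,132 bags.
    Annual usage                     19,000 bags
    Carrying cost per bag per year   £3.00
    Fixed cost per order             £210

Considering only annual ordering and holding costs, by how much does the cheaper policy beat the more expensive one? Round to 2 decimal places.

For each Q, cost = (D/Q)·S + (Q/2)·H.
TC(958) = (19,000/958)×210 + (958/2)×3 = £5,601.93
TC(2,132) = (19,000/2,132)×210 + (2,132/2)×3 = £5,069.48
Lots of 2,132 are cheaper by £532.44.

£532.44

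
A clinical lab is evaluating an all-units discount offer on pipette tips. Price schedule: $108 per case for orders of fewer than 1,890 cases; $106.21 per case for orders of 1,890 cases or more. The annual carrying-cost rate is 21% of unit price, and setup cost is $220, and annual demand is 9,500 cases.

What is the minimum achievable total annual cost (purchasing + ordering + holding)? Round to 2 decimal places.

H₁ = 21%×$108 = $22.6800;  H₂ = 21%×$106.21 = $22.3041
EOQ₁ = √(2×9,500×220/22.6800) = 429.31  (< 1,890, feasible at tier 1)
EOQ₂ = √(2×9,500×220/22.3041) = 432.91  (< 1,890 → use Q = 1,890 at tier-2 price)
TC(tier 1 (EOQ₁), Q≈429.3) = $1,035,736.65
TC(tier 2, Q≈1,890.0) = $1,031,178.19
Minimum at tier 2: $1,031,178.19

$1,031,178.19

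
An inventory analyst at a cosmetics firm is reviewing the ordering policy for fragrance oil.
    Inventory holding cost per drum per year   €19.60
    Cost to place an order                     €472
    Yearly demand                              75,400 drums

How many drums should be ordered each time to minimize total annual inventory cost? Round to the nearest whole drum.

2DS/H = 2·75,400·472/19.6 = 3,631,510.20
EOQ = √3,631,510.20 ≈ 1,905.65

1,906 drums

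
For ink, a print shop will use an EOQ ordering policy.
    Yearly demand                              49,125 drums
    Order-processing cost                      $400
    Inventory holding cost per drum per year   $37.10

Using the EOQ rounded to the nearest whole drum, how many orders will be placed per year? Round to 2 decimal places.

EOQ = √(2DS/H) = √(2 × 49,125 × 400 / 37.1)
    = √(1,059,299.19) ≈ 1,029.22 → Q = 1,029
N = D/Q = 49,125/1,029 ≈ 47.741 orders/yr

47.74 orders per year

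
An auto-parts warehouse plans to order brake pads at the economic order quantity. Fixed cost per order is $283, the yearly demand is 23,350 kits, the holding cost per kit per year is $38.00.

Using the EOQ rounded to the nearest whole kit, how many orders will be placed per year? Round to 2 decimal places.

39.58 orders per year

EOQ = √(2DS/H) = √(2 × 23,350 × 283 / 38)
    = √(347,792.11) ≈ 589.74 → Q = 590
N = D/Q = 23,350/590 ≈ 39.576 orders/yr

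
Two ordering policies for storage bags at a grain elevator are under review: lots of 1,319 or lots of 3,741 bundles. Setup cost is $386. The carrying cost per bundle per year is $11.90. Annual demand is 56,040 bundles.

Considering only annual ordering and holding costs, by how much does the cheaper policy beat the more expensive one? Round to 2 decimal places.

$3,793.28

TC(Q) = (D/Q)S + (Q/2)H
TC(1,319) = (56,040/1,319)×386 + (1,319/2)×11.9 = $24,247.93
TC(3,741) = (56,040/3,741)×386 + (3,741/2)×11.9 = $28,041.21
Cheaper: Q = 1,319.  Difference = $3,793.28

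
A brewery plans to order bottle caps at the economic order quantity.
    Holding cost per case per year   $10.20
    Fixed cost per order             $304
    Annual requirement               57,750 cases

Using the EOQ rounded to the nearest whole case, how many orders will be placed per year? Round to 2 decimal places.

31.13 orders per year

EOQ = √(2DS/H) = √(2 × 57,750 × 304 / 10.2)
    = √(3,442,352.94) ≈ 1,855.36 → Q = 1,855
N = D/Q = 57,750/1,855 ≈ 31.132 orders/yr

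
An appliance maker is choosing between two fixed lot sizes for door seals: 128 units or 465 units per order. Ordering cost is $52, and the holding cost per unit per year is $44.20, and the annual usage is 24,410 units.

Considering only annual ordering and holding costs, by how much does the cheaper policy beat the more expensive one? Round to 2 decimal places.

Annual cost at Q: ordering D·S/Q plus holding Q·H/2.
TC(128) = (24,410/128)×52 + (128/2)×44.2 = $12,745.36
TC(465) = (24,410/465)×52 + (465/2)×44.2 = $13,006.22
|ΔTC| = |$12,745.36 − $13,006.22| = $260.86

$260.86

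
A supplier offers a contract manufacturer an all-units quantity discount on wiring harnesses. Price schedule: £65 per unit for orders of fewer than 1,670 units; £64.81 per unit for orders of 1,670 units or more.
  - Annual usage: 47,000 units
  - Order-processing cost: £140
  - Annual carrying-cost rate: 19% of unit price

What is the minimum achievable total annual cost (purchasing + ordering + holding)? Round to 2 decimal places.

H₁ = 19%×£65 = £12.3500;  H₂ = 19%×£64.81 = £12.3139
EOQ₁ = √(2×47,000×140/12.3500) = 1,032.27  (< 1,670, feasible at tier 1)
EOQ₂ = √(2×47,000×140/12.3139) = 1,033.78  (< 1,670 → use Q = 1,670 at tier-2 price)
TC(tier 1 (EOQ₁), Q≈1,032.3) = £3,067,748.57
TC(tier 2, Q≈1,670.0) = £3,060,292.23
Minimum at tier 2: £3,060,292.23

£3,060,292.23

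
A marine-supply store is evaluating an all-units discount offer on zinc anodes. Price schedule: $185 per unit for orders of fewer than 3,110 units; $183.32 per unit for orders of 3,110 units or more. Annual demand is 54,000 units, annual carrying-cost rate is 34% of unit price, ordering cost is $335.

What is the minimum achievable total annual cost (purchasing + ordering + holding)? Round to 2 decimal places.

$10,002,018.00

H₁ = 34%×$185 = $62.9000;  H₂ = 34%×$183.32 = $62.3288
EOQ₁ = √(2×54,000×335/62.9000) = 758.42  (< 3,110, feasible at tier 1)
EOQ₂ = √(2×54,000×335/62.3288) = 761.89  (< 3,110 → use Q = 3,110 at tier-2 price)
TC(tier 1 (EOQ₁), Q≈758.4) = $10,037,704.53
TC(tier 2, Q≈3,110.0) = $10,002,018.00
Minimum at tier 2: $10,002,018.00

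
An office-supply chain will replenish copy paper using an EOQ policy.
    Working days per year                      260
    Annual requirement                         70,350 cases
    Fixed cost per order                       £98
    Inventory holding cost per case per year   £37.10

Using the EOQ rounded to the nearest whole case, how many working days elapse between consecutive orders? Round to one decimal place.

EOQ = √(2DS/H) = √(2 × 70,350 × 98 / 37.1)
    = √(371,660.38) ≈ 609.64 → Q = 610 cases
T = Q/D × 260 days = 610/70,350 × 260 = 2.254 days

2.3 days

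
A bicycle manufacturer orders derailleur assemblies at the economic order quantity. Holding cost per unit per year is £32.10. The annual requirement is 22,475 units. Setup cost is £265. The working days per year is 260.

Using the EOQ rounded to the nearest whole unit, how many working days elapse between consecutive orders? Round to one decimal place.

Optimal lot size Q* = (2 × 22,475 × £265 / £32.1)^½ ≈ 609.17 → Q = 609 units
Cycle time = (working days × Q)/D = (260 × 609) / 22,475 = 7.045 days

7.0 days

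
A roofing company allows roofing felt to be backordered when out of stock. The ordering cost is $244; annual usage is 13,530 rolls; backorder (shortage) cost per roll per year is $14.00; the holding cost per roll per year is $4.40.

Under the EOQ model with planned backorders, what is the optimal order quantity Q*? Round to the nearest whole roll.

1,404 rolls

Q* = √(2DS/H) · √((H + b)/b)
   = √(2 × 13,530 × 244 / 4.4) · √((4.4 + 14) / 14)
   = 1,224.990 × 1.1464 ≈ 1,404.36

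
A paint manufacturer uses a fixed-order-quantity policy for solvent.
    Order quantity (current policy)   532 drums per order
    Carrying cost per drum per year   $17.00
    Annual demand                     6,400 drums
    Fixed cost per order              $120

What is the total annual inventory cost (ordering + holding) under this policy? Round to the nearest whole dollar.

Ordering: D/Q × S = 6,400/532 × $120 = $1,443.61
Holding:  Q/2 × H = 532/2 × $17 = $4,522.00
Total = $1,443.61 + $4,522.00 = $5,965.61

$5,966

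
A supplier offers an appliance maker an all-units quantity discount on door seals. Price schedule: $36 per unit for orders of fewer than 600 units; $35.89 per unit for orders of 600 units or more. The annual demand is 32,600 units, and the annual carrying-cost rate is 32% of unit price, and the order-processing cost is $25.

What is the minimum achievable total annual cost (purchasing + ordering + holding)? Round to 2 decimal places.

$1,174,817.77

H₁ = 32%×$36 = $11.5200;  H₂ = 32%×$35.89 = $11.4848
EOQ₁ = √(2×32,600×25/11.5200) = 376.16  (< 600, feasible at tier 1)
EOQ₂ = √(2×32,600×25/11.4848) = 376.73  (< 600 → use Q = 600 at tier-2 price)
TC(tier 1 (EOQ₁), Q≈376.2) = $1,177,933.31
TC(tier 2, Q≈600.0) = $1,174,817.77
Minimum at tier 2: $1,174,817.77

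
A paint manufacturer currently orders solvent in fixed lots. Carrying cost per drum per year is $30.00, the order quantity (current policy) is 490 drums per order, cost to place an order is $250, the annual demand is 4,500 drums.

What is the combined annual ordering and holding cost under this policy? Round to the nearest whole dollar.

$9,646

Orders/yr = 4,500/490 = 9.184; ordering cost = 9.184 × $250 = $2,295.92
Average inventory = 490/2 = 245; holding cost = 245 × $30 = $7,350.00
Total = $2,295.92 + $7,350.00 = $9,645.92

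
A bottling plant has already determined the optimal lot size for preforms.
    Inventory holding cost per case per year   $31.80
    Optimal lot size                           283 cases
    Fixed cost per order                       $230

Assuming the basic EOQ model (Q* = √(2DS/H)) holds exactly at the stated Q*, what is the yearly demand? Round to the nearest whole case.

5,537 cases per year

From Q* = √(2DS/H) ⇒ Q*² = 2DS/H.
D = Q²H / (2S) = 283² × 31.8 / (2 × 230) = 5,536.59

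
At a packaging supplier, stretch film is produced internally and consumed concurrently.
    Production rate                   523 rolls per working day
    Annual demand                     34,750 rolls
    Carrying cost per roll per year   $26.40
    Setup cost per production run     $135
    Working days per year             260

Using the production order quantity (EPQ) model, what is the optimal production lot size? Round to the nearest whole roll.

d = 34,750/260 = 133.6538 rolls/day;  effective holding cost H(1 − d/p) = 26.4·(1 − 133.6538/523) = 19.65342
Q* = √(2DS / H_eff) = √(2·34,750·135 / 19.65342) ≈ 690.94

691 rolls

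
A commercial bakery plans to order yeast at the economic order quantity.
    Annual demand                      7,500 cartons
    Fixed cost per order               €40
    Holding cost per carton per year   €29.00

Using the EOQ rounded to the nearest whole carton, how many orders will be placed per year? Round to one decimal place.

52.1 orders per year

Optimal lot size Q* = (2 × 7,500 × €40 / €29)^½ ≈ 143.84 → Q = 144
Orders per year = D/Q = 7,500 / 144 = 52.083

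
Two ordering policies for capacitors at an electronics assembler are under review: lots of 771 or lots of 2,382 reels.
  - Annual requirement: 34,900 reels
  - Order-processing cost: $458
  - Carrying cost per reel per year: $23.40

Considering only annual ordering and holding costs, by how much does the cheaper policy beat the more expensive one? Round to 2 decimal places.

$4,827.33

TC(Q) = (D/Q)S + (Q/2)H
TC(771) = (34,900/771)×458 + (771/2)×23.4 = $29,752.48
TC(2,382) = (34,900/2,382)×458 + (2,382/2)×23.4 = $34,579.81
Cheaper: Q = 771.  Difference = $4,827.33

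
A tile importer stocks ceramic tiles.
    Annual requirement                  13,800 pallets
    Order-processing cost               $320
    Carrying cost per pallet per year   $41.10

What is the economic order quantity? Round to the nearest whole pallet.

464 pallets

Q* = √(2·D·S / H) = √(2·13,800·320 / 41.1) = √214,890.5 ≈ 463.56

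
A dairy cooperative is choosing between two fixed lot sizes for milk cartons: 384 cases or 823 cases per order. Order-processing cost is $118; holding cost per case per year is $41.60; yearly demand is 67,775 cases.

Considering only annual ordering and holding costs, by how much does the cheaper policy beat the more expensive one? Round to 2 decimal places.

For each Q, cost = (D/Q)·S + (Q/2)·H.
TC(384) = (67,775/384)×118 + (384/2)×41.6 = $28,813.89
TC(823) = (67,775/823)×118 + (823/2)×41.6 = $26,835.84
Lots of 823 are cheaper by $1,978.06.

$1,978.06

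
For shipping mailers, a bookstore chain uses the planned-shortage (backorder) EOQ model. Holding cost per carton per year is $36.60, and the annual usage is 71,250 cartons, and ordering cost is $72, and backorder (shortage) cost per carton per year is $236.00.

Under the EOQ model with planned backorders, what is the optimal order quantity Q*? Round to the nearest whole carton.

Basic EOQ = √(2·71,250·72/36.6) = 529.460
Backorder adjustment √((H+b)/b) = √((36.6+236)/236) = 1.0747
Q* = 529.460 × 1.0747 ≈ 569.04

569 cartons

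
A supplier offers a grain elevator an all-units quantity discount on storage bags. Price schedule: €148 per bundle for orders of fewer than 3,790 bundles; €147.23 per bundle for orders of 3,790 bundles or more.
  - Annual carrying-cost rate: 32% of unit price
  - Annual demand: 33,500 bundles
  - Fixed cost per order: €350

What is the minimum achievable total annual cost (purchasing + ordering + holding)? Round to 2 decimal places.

€4,991,325.55

H₁ = 32%×€148 = €47.3600;  H₂ = 32%×€147.23 = €47.1136
EOQ₁ = √(2×33,500×350/47.3600) = 703.66  (< 3,790, feasible at tier 1)
EOQ₂ = √(2×33,500×350/47.1136) = 705.50  (< 3,790 → use Q = 3,790 at tier-2 price)
TC(tier 1 (EOQ₁), Q≈703.7) = €4,991,325.55
TC(tier 2, Q≈3,790.0) = €5,024,578.94
Minimum at tier 1 (EOQ₁): €4,991,325.55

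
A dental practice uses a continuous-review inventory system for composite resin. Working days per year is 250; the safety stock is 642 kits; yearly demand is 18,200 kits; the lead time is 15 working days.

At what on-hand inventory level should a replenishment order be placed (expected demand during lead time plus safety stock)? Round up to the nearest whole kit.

Daily demand d = 18,200 / 250 = 72.800 kits/day
Demand during lead time = 72.800 × 15 = 1,092.00
Reorder point = 1,092.00 + 642 = 1,734.00 → round up

1,734 kits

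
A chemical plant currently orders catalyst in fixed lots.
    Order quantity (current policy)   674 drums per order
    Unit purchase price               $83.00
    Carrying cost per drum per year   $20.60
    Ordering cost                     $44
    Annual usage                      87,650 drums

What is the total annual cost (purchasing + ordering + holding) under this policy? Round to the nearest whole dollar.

$7,287,614

Annual ordering cost = (D/Q)·S = (87,650/674) × 44 = $5,721.96
Annual holding cost  = (Q/2)·H = (674/2) × 20.6 = $6,942.20
Purchase cost = D·C = 87,650 × 83 = $7,274,950.00
Total = $5,721.96 + $6,942.20 + $7,274,950.00 = $7,287,614.16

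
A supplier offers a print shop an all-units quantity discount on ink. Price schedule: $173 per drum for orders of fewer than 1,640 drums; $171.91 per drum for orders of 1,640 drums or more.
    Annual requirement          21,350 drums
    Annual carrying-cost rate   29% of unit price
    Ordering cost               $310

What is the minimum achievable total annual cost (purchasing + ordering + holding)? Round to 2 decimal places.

H₁ = 29%×$173 = $50.1700;  H₂ = 29%×$171.91 = $49.8539
EOQ₁ = √(2×21,350×310/50.1700) = 513.66  (< 1,640, feasible at tier 1)
EOQ₂ = √(2×21,350×310/49.8539) = 515.28  (< 1,640 → use Q = 1,640 at tier-2 price)
TC(tier 1 (EOQ₁), Q≈513.7) = $3,719,320.14
TC(tier 2, Q≈1,640.0) = $3,715,194.37
Minimum at tier 2: $3,715,194.37

$3,715,194.37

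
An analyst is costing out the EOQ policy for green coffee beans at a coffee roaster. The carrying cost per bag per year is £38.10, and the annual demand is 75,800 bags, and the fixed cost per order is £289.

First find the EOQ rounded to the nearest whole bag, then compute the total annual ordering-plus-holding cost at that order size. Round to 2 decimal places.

2DS/H = 2·75,800·289/38.1 = 1,149,931.76
EOQ = √1,149,931.76 ≈ 1,072.35 → Q = 1,072 bags
Orders/yr = 75,800/1,072 = 70.709; ordering cost = 70.709 × £289 = £20,434.89
Average inventory = 1,072/2 = 536; holding cost = 536 × £38.1 = £20,421.60
Total = £20,434.89 + £20,421.60 = £40,856.49

£40,856.49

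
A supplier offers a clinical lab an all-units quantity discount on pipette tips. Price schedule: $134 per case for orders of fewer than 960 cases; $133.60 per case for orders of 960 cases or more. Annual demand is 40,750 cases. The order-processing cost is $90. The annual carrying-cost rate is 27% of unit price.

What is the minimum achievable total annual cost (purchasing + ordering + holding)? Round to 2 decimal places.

$5,465,334.87

H₁ = 27%×$134 = $36.1800;  H₂ = 27%×$133.60 = $36.0720
EOQ₁ = √(2×40,750×90/36.1800) = 450.26  (< 960, feasible at tier 1)
EOQ₂ = √(2×40,750×90/36.0720) = 450.94  (< 960 → use Q = 960 at tier-2 price)
TC(tier 1 (EOQ₁), Q≈450.3) = $5,476,790.50
TC(tier 2, Q≈960.0) = $5,465,334.87
Minimum at tier 2: $5,465,334.87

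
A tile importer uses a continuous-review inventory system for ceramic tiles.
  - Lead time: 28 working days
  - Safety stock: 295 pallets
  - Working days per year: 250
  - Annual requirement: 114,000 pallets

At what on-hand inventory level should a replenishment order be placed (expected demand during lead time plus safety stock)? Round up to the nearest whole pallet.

Daily demand d = 114,000 / 250 = 456.000 pallets/day
Demand during lead time = 456.000 × 28 = 12,768.00
Reorder point = 12,768.00 + 295 = 13,063.00 → round up

13,063 pallets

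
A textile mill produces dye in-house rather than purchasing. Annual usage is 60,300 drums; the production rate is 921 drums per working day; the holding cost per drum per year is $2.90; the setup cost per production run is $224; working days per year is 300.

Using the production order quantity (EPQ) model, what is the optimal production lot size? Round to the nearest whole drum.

Daily demand d = 60,300/300 = 201.000; p = 921; 1 − d/p = 0.78176
EPQ = √(2DS / (H(1 − d/p)))
    = √(2 × 60,300 × 224 / (2.9 × 0.78176)) ≈ 3,451.93

3,452 drums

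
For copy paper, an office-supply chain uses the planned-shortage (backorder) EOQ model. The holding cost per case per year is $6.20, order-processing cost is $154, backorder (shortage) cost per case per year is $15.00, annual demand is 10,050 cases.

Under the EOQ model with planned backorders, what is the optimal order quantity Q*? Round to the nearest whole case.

Basic EOQ = √(2·10,050·154/6.2) = 706.582
Backorder adjustment √((H+b)/b) = √((6.2+15)/15) = 1.1888
Q* = 706.582 × 1.1888 ≈ 840.01

840 cases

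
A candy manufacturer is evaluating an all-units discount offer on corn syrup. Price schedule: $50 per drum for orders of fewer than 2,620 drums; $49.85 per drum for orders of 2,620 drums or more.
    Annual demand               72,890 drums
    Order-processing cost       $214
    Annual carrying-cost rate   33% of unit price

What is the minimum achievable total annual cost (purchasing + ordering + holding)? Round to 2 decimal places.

H₁ = 33%×$50 = $16.5000;  H₂ = 33%×$49.85 = $16.4505
EOQ₁ = √(2×72,890×214/16.5000) = 1,375.04  (< 2,620, feasible at tier 1)
EOQ₂ = √(2×72,890×214/16.4505) = 1,377.10  (< 2,620 → use Q = 2,620 at tier-2 price)
TC(tier 1 (EOQ₁), Q≈1,375.0) = $3,667,188.08
TC(tier 2, Q≈2,620.0) = $3,661,070.27
Minimum at tier 2: $3,661,070.27

$3,661,070.27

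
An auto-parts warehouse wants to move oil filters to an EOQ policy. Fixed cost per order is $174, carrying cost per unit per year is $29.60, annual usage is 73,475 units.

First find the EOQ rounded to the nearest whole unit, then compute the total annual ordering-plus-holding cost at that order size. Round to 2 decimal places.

$27,510.93

Optimal lot size Q* = (2 × 73,475 × $174 / $29.6)^½ ≈ 929.42 → Q = 929 units
Ordering: D/Q × S = 73,475/929 × $174 = $13,761.73
Holding:  Q/2 × H = 929/2 × $29.6 = $13,749.20
Total = $13,761.73 + $13,749.20 = $27,510.93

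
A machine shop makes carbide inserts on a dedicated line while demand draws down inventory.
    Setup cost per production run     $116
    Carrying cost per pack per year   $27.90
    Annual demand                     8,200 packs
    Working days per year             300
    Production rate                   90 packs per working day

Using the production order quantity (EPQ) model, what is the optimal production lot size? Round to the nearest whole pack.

d = 8,200/300 = 27.3333 packs/day;  effective holding cost H(1 − d/p) = 27.9·(1 − 27.3333/90) = 19.42667
Q* = √(2DS / H_eff) = √(2·8,200·116 / 19.42667) ≈ 312.93

313 packs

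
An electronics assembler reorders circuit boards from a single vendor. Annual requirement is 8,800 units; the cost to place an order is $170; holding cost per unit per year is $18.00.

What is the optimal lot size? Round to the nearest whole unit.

408 units

Optimal lot size Q* = (2 × 8,800 × $170 / $18)^½ ≈ 407.70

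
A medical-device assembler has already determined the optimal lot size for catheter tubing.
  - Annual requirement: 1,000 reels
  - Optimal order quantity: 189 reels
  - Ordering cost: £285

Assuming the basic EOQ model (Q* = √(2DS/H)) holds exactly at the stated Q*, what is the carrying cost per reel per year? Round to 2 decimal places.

From Q* = √(2DS/H) ⇒ Q*² = 2DS/H.
H = 2DS / Q² = 2 × 1,000 × 285 / 189² = 15.9570

£15.96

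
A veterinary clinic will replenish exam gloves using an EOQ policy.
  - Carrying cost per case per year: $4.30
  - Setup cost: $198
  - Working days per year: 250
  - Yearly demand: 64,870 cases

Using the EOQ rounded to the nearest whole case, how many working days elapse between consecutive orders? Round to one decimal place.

Optimal lot size Q* = (2 × 64,870 × $198 / $4.3)^½ ≈ 2,444.19 → Q = 2,444 cases
Cycle time = (working days × Q)/D = (250 × 2,444) / 64,870 = 9.419 days

9.4 days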